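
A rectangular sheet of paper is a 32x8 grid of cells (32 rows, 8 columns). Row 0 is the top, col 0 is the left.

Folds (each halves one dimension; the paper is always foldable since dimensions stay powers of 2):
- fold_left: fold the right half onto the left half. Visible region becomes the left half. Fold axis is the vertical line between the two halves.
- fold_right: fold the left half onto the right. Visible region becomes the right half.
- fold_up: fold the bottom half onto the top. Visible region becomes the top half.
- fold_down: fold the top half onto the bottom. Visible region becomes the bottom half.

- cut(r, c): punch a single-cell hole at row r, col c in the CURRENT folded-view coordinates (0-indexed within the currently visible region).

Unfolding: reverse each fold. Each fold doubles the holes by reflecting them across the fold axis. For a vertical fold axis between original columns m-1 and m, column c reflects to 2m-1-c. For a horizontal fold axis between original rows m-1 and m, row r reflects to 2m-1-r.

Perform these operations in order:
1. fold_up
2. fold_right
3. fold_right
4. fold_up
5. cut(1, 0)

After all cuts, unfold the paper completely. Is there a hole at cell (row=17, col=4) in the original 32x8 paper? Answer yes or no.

Op 1 fold_up: fold axis h@16; visible region now rows[0,16) x cols[0,8) = 16x8
Op 2 fold_right: fold axis v@4; visible region now rows[0,16) x cols[4,8) = 16x4
Op 3 fold_right: fold axis v@6; visible region now rows[0,16) x cols[6,8) = 16x2
Op 4 fold_up: fold axis h@8; visible region now rows[0,8) x cols[6,8) = 8x2
Op 5 cut(1, 0): punch at orig (1,6); cuts so far [(1, 6)]; region rows[0,8) x cols[6,8) = 8x2
Unfold 1 (reflect across h@8): 2 holes -> [(1, 6), (14, 6)]
Unfold 2 (reflect across v@6): 4 holes -> [(1, 5), (1, 6), (14, 5), (14, 6)]
Unfold 3 (reflect across v@4): 8 holes -> [(1, 1), (1, 2), (1, 5), (1, 6), (14, 1), (14, 2), (14, 5), (14, 6)]
Unfold 4 (reflect across h@16): 16 holes -> [(1, 1), (1, 2), (1, 5), (1, 6), (14, 1), (14, 2), (14, 5), (14, 6), (17, 1), (17, 2), (17, 5), (17, 6), (30, 1), (30, 2), (30, 5), (30, 6)]
Holes: [(1, 1), (1, 2), (1, 5), (1, 6), (14, 1), (14, 2), (14, 5), (14, 6), (17, 1), (17, 2), (17, 5), (17, 6), (30, 1), (30, 2), (30, 5), (30, 6)]

Answer: no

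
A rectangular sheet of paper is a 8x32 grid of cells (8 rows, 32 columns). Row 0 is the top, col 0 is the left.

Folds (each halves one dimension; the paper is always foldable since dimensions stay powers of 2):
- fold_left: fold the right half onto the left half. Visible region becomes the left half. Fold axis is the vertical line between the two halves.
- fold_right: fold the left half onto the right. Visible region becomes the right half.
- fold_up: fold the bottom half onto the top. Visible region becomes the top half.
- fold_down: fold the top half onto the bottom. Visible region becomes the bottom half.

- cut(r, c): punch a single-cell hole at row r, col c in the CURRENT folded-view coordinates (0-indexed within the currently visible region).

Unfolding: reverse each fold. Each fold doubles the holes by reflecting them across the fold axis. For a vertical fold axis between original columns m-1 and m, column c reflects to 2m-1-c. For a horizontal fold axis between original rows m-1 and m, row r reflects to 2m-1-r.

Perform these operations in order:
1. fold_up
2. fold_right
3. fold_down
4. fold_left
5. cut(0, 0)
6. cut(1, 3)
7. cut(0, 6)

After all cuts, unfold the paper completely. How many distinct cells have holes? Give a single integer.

Answer: 48

Derivation:
Op 1 fold_up: fold axis h@4; visible region now rows[0,4) x cols[0,32) = 4x32
Op 2 fold_right: fold axis v@16; visible region now rows[0,4) x cols[16,32) = 4x16
Op 3 fold_down: fold axis h@2; visible region now rows[2,4) x cols[16,32) = 2x16
Op 4 fold_left: fold axis v@24; visible region now rows[2,4) x cols[16,24) = 2x8
Op 5 cut(0, 0): punch at orig (2,16); cuts so far [(2, 16)]; region rows[2,4) x cols[16,24) = 2x8
Op 6 cut(1, 3): punch at orig (3,19); cuts so far [(2, 16), (3, 19)]; region rows[2,4) x cols[16,24) = 2x8
Op 7 cut(0, 6): punch at orig (2,22); cuts so far [(2, 16), (2, 22), (3, 19)]; region rows[2,4) x cols[16,24) = 2x8
Unfold 1 (reflect across v@24): 6 holes -> [(2, 16), (2, 22), (2, 25), (2, 31), (3, 19), (3, 28)]
Unfold 2 (reflect across h@2): 12 holes -> [(0, 19), (0, 28), (1, 16), (1, 22), (1, 25), (1, 31), (2, 16), (2, 22), (2, 25), (2, 31), (3, 19), (3, 28)]
Unfold 3 (reflect across v@16): 24 holes -> [(0, 3), (0, 12), (0, 19), (0, 28), (1, 0), (1, 6), (1, 9), (1, 15), (1, 16), (1, 22), (1, 25), (1, 31), (2, 0), (2, 6), (2, 9), (2, 15), (2, 16), (2, 22), (2, 25), (2, 31), (3, 3), (3, 12), (3, 19), (3, 28)]
Unfold 4 (reflect across h@4): 48 holes -> [(0, 3), (0, 12), (0, 19), (0, 28), (1, 0), (1, 6), (1, 9), (1, 15), (1, 16), (1, 22), (1, 25), (1, 31), (2, 0), (2, 6), (2, 9), (2, 15), (2, 16), (2, 22), (2, 25), (2, 31), (3, 3), (3, 12), (3, 19), (3, 28), (4, 3), (4, 12), (4, 19), (4, 28), (5, 0), (5, 6), (5, 9), (5, 15), (5, 16), (5, 22), (5, 25), (5, 31), (6, 0), (6, 6), (6, 9), (6, 15), (6, 16), (6, 22), (6, 25), (6, 31), (7, 3), (7, 12), (7, 19), (7, 28)]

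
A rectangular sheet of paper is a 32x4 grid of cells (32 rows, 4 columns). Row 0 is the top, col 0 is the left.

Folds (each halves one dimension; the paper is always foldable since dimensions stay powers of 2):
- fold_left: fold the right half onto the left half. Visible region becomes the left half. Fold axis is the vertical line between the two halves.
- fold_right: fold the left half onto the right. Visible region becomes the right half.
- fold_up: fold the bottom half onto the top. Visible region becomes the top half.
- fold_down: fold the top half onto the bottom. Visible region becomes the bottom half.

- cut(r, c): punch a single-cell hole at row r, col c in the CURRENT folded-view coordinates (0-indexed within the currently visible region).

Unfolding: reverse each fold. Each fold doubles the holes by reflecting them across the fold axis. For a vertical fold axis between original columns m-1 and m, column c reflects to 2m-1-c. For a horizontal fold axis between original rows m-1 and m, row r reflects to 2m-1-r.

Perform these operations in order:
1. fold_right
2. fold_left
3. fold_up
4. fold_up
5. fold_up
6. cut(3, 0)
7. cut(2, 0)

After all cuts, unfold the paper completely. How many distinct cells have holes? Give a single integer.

Op 1 fold_right: fold axis v@2; visible region now rows[0,32) x cols[2,4) = 32x2
Op 2 fold_left: fold axis v@3; visible region now rows[0,32) x cols[2,3) = 32x1
Op 3 fold_up: fold axis h@16; visible region now rows[0,16) x cols[2,3) = 16x1
Op 4 fold_up: fold axis h@8; visible region now rows[0,8) x cols[2,3) = 8x1
Op 5 fold_up: fold axis h@4; visible region now rows[0,4) x cols[2,3) = 4x1
Op 6 cut(3, 0): punch at orig (3,2); cuts so far [(3, 2)]; region rows[0,4) x cols[2,3) = 4x1
Op 7 cut(2, 0): punch at orig (2,2); cuts so far [(2, 2), (3, 2)]; region rows[0,4) x cols[2,3) = 4x1
Unfold 1 (reflect across h@4): 4 holes -> [(2, 2), (3, 2), (4, 2), (5, 2)]
Unfold 2 (reflect across h@8): 8 holes -> [(2, 2), (3, 2), (4, 2), (5, 2), (10, 2), (11, 2), (12, 2), (13, 2)]
Unfold 3 (reflect across h@16): 16 holes -> [(2, 2), (3, 2), (4, 2), (5, 2), (10, 2), (11, 2), (12, 2), (13, 2), (18, 2), (19, 2), (20, 2), (21, 2), (26, 2), (27, 2), (28, 2), (29, 2)]
Unfold 4 (reflect across v@3): 32 holes -> [(2, 2), (2, 3), (3, 2), (3, 3), (4, 2), (4, 3), (5, 2), (5, 3), (10, 2), (10, 3), (11, 2), (11, 3), (12, 2), (12, 3), (13, 2), (13, 3), (18, 2), (18, 3), (19, 2), (19, 3), (20, 2), (20, 3), (21, 2), (21, 3), (26, 2), (26, 3), (27, 2), (27, 3), (28, 2), (28, 3), (29, 2), (29, 3)]
Unfold 5 (reflect across v@2): 64 holes -> [(2, 0), (2, 1), (2, 2), (2, 3), (3, 0), (3, 1), (3, 2), (3, 3), (4, 0), (4, 1), (4, 2), (4, 3), (5, 0), (5, 1), (5, 2), (5, 3), (10, 0), (10, 1), (10, 2), (10, 3), (11, 0), (11, 1), (11, 2), (11, 3), (12, 0), (12, 1), (12, 2), (12, 3), (13, 0), (13, 1), (13, 2), (13, 3), (18, 0), (18, 1), (18, 2), (18, 3), (19, 0), (19, 1), (19, 2), (19, 3), (20, 0), (20, 1), (20, 2), (20, 3), (21, 0), (21, 1), (21, 2), (21, 3), (26, 0), (26, 1), (26, 2), (26, 3), (27, 0), (27, 1), (27, 2), (27, 3), (28, 0), (28, 1), (28, 2), (28, 3), (29, 0), (29, 1), (29, 2), (29, 3)]

Answer: 64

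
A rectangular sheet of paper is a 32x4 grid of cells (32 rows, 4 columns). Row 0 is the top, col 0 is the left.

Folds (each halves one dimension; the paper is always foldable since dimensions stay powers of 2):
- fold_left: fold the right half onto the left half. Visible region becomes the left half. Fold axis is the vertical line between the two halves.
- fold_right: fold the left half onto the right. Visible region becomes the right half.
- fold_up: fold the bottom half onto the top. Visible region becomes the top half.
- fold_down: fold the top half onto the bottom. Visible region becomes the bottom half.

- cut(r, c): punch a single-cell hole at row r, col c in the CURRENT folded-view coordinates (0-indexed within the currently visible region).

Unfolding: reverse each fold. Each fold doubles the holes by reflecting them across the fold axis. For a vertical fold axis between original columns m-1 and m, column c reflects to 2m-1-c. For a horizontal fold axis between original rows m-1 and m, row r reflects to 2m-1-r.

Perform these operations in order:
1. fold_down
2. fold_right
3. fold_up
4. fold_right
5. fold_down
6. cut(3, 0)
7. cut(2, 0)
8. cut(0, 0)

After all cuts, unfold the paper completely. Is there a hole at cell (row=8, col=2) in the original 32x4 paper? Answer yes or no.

Op 1 fold_down: fold axis h@16; visible region now rows[16,32) x cols[0,4) = 16x4
Op 2 fold_right: fold axis v@2; visible region now rows[16,32) x cols[2,4) = 16x2
Op 3 fold_up: fold axis h@24; visible region now rows[16,24) x cols[2,4) = 8x2
Op 4 fold_right: fold axis v@3; visible region now rows[16,24) x cols[3,4) = 8x1
Op 5 fold_down: fold axis h@20; visible region now rows[20,24) x cols[3,4) = 4x1
Op 6 cut(3, 0): punch at orig (23,3); cuts so far [(23, 3)]; region rows[20,24) x cols[3,4) = 4x1
Op 7 cut(2, 0): punch at orig (22,3); cuts so far [(22, 3), (23, 3)]; region rows[20,24) x cols[3,4) = 4x1
Op 8 cut(0, 0): punch at orig (20,3); cuts so far [(20, 3), (22, 3), (23, 3)]; region rows[20,24) x cols[3,4) = 4x1
Unfold 1 (reflect across h@20): 6 holes -> [(16, 3), (17, 3), (19, 3), (20, 3), (22, 3), (23, 3)]
Unfold 2 (reflect across v@3): 12 holes -> [(16, 2), (16, 3), (17, 2), (17, 3), (19, 2), (19, 3), (20, 2), (20, 3), (22, 2), (22, 3), (23, 2), (23, 3)]
Unfold 3 (reflect across h@24): 24 holes -> [(16, 2), (16, 3), (17, 2), (17, 3), (19, 2), (19, 3), (20, 2), (20, 3), (22, 2), (22, 3), (23, 2), (23, 3), (24, 2), (24, 3), (25, 2), (25, 3), (27, 2), (27, 3), (28, 2), (28, 3), (30, 2), (30, 3), (31, 2), (31, 3)]
Unfold 4 (reflect across v@2): 48 holes -> [(16, 0), (16, 1), (16, 2), (16, 3), (17, 0), (17, 1), (17, 2), (17, 3), (19, 0), (19, 1), (19, 2), (19, 3), (20, 0), (20, 1), (20, 2), (20, 3), (22, 0), (22, 1), (22, 2), (22, 3), (23, 0), (23, 1), (23, 2), (23, 3), (24, 0), (24, 1), (24, 2), (24, 3), (25, 0), (25, 1), (25, 2), (25, 3), (27, 0), (27, 1), (27, 2), (27, 3), (28, 0), (28, 1), (28, 2), (28, 3), (30, 0), (30, 1), (30, 2), (30, 3), (31, 0), (31, 1), (31, 2), (31, 3)]
Unfold 5 (reflect across h@16): 96 holes -> [(0, 0), (0, 1), (0, 2), (0, 3), (1, 0), (1, 1), (1, 2), (1, 3), (3, 0), (3, 1), (3, 2), (3, 3), (4, 0), (4, 1), (4, 2), (4, 3), (6, 0), (6, 1), (6, 2), (6, 3), (7, 0), (7, 1), (7, 2), (7, 3), (8, 0), (8, 1), (8, 2), (8, 3), (9, 0), (9, 1), (9, 2), (9, 3), (11, 0), (11, 1), (11, 2), (11, 3), (12, 0), (12, 1), (12, 2), (12, 3), (14, 0), (14, 1), (14, 2), (14, 3), (15, 0), (15, 1), (15, 2), (15, 3), (16, 0), (16, 1), (16, 2), (16, 3), (17, 0), (17, 1), (17, 2), (17, 3), (19, 0), (19, 1), (19, 2), (19, 3), (20, 0), (20, 1), (20, 2), (20, 3), (22, 0), (22, 1), (22, 2), (22, 3), (23, 0), (23, 1), (23, 2), (23, 3), (24, 0), (24, 1), (24, 2), (24, 3), (25, 0), (25, 1), (25, 2), (25, 3), (27, 0), (27, 1), (27, 2), (27, 3), (28, 0), (28, 1), (28, 2), (28, 3), (30, 0), (30, 1), (30, 2), (30, 3), (31, 0), (31, 1), (31, 2), (31, 3)]
Holes: [(0, 0), (0, 1), (0, 2), (0, 3), (1, 0), (1, 1), (1, 2), (1, 3), (3, 0), (3, 1), (3, 2), (3, 3), (4, 0), (4, 1), (4, 2), (4, 3), (6, 0), (6, 1), (6, 2), (6, 3), (7, 0), (7, 1), (7, 2), (7, 3), (8, 0), (8, 1), (8, 2), (8, 3), (9, 0), (9, 1), (9, 2), (9, 3), (11, 0), (11, 1), (11, 2), (11, 3), (12, 0), (12, 1), (12, 2), (12, 3), (14, 0), (14, 1), (14, 2), (14, 3), (15, 0), (15, 1), (15, 2), (15, 3), (16, 0), (16, 1), (16, 2), (16, 3), (17, 0), (17, 1), (17, 2), (17, 3), (19, 0), (19, 1), (19, 2), (19, 3), (20, 0), (20, 1), (20, 2), (20, 3), (22, 0), (22, 1), (22, 2), (22, 3), (23, 0), (23, 1), (23, 2), (23, 3), (24, 0), (24, 1), (24, 2), (24, 3), (25, 0), (25, 1), (25, 2), (25, 3), (27, 0), (27, 1), (27, 2), (27, 3), (28, 0), (28, 1), (28, 2), (28, 3), (30, 0), (30, 1), (30, 2), (30, 3), (31, 0), (31, 1), (31, 2), (31, 3)]

Answer: yes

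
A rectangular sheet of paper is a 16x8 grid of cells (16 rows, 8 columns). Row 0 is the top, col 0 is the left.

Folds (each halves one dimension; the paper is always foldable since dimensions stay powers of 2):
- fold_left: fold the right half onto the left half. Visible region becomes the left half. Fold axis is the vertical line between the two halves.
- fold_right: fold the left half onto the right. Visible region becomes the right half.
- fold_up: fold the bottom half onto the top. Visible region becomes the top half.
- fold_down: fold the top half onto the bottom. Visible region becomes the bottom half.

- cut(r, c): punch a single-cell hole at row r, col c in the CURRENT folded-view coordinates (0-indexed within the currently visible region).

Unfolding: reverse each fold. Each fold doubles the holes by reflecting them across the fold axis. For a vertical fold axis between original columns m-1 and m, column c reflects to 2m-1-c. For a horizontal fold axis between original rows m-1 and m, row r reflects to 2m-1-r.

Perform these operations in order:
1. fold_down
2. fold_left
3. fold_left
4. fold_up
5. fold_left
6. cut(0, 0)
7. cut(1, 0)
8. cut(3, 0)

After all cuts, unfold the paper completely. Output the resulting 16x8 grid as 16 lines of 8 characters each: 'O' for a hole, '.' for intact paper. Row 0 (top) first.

Op 1 fold_down: fold axis h@8; visible region now rows[8,16) x cols[0,8) = 8x8
Op 2 fold_left: fold axis v@4; visible region now rows[8,16) x cols[0,4) = 8x4
Op 3 fold_left: fold axis v@2; visible region now rows[8,16) x cols[0,2) = 8x2
Op 4 fold_up: fold axis h@12; visible region now rows[8,12) x cols[0,2) = 4x2
Op 5 fold_left: fold axis v@1; visible region now rows[8,12) x cols[0,1) = 4x1
Op 6 cut(0, 0): punch at orig (8,0); cuts so far [(8, 0)]; region rows[8,12) x cols[0,1) = 4x1
Op 7 cut(1, 0): punch at orig (9,0); cuts so far [(8, 0), (9, 0)]; region rows[8,12) x cols[0,1) = 4x1
Op 8 cut(3, 0): punch at orig (11,0); cuts so far [(8, 0), (9, 0), (11, 0)]; region rows[8,12) x cols[0,1) = 4x1
Unfold 1 (reflect across v@1): 6 holes -> [(8, 0), (8, 1), (9, 0), (9, 1), (11, 0), (11, 1)]
Unfold 2 (reflect across h@12): 12 holes -> [(8, 0), (8, 1), (9, 0), (9, 1), (11, 0), (11, 1), (12, 0), (12, 1), (14, 0), (14, 1), (15, 0), (15, 1)]
Unfold 3 (reflect across v@2): 24 holes -> [(8, 0), (8, 1), (8, 2), (8, 3), (9, 0), (9, 1), (9, 2), (9, 3), (11, 0), (11, 1), (11, 2), (11, 3), (12, 0), (12, 1), (12, 2), (12, 3), (14, 0), (14, 1), (14, 2), (14, 3), (15, 0), (15, 1), (15, 2), (15, 3)]
Unfold 4 (reflect across v@4): 48 holes -> [(8, 0), (8, 1), (8, 2), (8, 3), (8, 4), (8, 5), (8, 6), (8, 7), (9, 0), (9, 1), (9, 2), (9, 3), (9, 4), (9, 5), (9, 6), (9, 7), (11, 0), (11, 1), (11, 2), (11, 3), (11, 4), (11, 5), (11, 6), (11, 7), (12, 0), (12, 1), (12, 2), (12, 3), (12, 4), (12, 5), (12, 6), (12, 7), (14, 0), (14, 1), (14, 2), (14, 3), (14, 4), (14, 5), (14, 6), (14, 7), (15, 0), (15, 1), (15, 2), (15, 3), (15, 4), (15, 5), (15, 6), (15, 7)]
Unfold 5 (reflect across h@8): 96 holes -> [(0, 0), (0, 1), (0, 2), (0, 3), (0, 4), (0, 5), (0, 6), (0, 7), (1, 0), (1, 1), (1, 2), (1, 3), (1, 4), (1, 5), (1, 6), (1, 7), (3, 0), (3, 1), (3, 2), (3, 3), (3, 4), (3, 5), (3, 6), (3, 7), (4, 0), (4, 1), (4, 2), (4, 3), (4, 4), (4, 5), (4, 6), (4, 7), (6, 0), (6, 1), (6, 2), (6, 3), (6, 4), (6, 5), (6, 6), (6, 7), (7, 0), (7, 1), (7, 2), (7, 3), (7, 4), (7, 5), (7, 6), (7, 7), (8, 0), (8, 1), (8, 2), (8, 3), (8, 4), (8, 5), (8, 6), (8, 7), (9, 0), (9, 1), (9, 2), (9, 3), (9, 4), (9, 5), (9, 6), (9, 7), (11, 0), (11, 1), (11, 2), (11, 3), (11, 4), (11, 5), (11, 6), (11, 7), (12, 0), (12, 1), (12, 2), (12, 3), (12, 4), (12, 5), (12, 6), (12, 7), (14, 0), (14, 1), (14, 2), (14, 3), (14, 4), (14, 5), (14, 6), (14, 7), (15, 0), (15, 1), (15, 2), (15, 3), (15, 4), (15, 5), (15, 6), (15, 7)]

Answer: OOOOOOOO
OOOOOOOO
........
OOOOOOOO
OOOOOOOO
........
OOOOOOOO
OOOOOOOO
OOOOOOOO
OOOOOOOO
........
OOOOOOOO
OOOOOOOO
........
OOOOOOOO
OOOOOOOO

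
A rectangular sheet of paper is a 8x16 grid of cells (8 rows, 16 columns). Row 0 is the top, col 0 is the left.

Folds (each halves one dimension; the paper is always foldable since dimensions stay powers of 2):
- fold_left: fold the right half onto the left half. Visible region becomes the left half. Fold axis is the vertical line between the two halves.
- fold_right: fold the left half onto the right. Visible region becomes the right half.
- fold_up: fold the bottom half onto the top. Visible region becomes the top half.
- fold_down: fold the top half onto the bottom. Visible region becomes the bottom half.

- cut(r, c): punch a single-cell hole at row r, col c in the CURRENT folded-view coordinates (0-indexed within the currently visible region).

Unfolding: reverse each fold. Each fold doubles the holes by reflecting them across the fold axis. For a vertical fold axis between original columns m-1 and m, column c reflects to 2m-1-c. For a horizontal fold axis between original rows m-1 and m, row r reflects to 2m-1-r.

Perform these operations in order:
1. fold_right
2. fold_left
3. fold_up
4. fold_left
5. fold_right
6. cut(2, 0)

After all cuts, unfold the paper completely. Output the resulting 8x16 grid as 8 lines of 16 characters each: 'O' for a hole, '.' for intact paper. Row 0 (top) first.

Answer: ................
................
OOOOOOOOOOOOOOOO
................
................
OOOOOOOOOOOOOOOO
................
................

Derivation:
Op 1 fold_right: fold axis v@8; visible region now rows[0,8) x cols[8,16) = 8x8
Op 2 fold_left: fold axis v@12; visible region now rows[0,8) x cols[8,12) = 8x4
Op 3 fold_up: fold axis h@4; visible region now rows[0,4) x cols[8,12) = 4x4
Op 4 fold_left: fold axis v@10; visible region now rows[0,4) x cols[8,10) = 4x2
Op 5 fold_right: fold axis v@9; visible region now rows[0,4) x cols[9,10) = 4x1
Op 6 cut(2, 0): punch at orig (2,9); cuts so far [(2, 9)]; region rows[0,4) x cols[9,10) = 4x1
Unfold 1 (reflect across v@9): 2 holes -> [(2, 8), (2, 9)]
Unfold 2 (reflect across v@10): 4 holes -> [(2, 8), (2, 9), (2, 10), (2, 11)]
Unfold 3 (reflect across h@4): 8 holes -> [(2, 8), (2, 9), (2, 10), (2, 11), (5, 8), (5, 9), (5, 10), (5, 11)]
Unfold 4 (reflect across v@12): 16 holes -> [(2, 8), (2, 9), (2, 10), (2, 11), (2, 12), (2, 13), (2, 14), (2, 15), (5, 8), (5, 9), (5, 10), (5, 11), (5, 12), (5, 13), (5, 14), (5, 15)]
Unfold 5 (reflect across v@8): 32 holes -> [(2, 0), (2, 1), (2, 2), (2, 3), (2, 4), (2, 5), (2, 6), (2, 7), (2, 8), (2, 9), (2, 10), (2, 11), (2, 12), (2, 13), (2, 14), (2, 15), (5, 0), (5, 1), (5, 2), (5, 3), (5, 4), (5, 5), (5, 6), (5, 7), (5, 8), (5, 9), (5, 10), (5, 11), (5, 12), (5, 13), (5, 14), (5, 15)]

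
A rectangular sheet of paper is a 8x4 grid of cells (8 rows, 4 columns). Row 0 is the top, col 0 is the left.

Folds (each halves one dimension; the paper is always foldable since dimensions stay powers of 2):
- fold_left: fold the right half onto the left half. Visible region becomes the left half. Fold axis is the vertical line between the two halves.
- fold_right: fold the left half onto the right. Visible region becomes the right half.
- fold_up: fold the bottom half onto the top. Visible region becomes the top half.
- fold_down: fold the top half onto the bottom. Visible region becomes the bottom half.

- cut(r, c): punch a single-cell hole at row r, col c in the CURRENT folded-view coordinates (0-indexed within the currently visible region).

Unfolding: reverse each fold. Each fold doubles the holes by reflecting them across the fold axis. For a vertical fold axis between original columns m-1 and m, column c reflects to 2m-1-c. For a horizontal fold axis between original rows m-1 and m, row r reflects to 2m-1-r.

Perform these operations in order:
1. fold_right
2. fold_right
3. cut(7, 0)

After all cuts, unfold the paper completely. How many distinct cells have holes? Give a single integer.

Answer: 4

Derivation:
Op 1 fold_right: fold axis v@2; visible region now rows[0,8) x cols[2,4) = 8x2
Op 2 fold_right: fold axis v@3; visible region now rows[0,8) x cols[3,4) = 8x1
Op 3 cut(7, 0): punch at orig (7,3); cuts so far [(7, 3)]; region rows[0,8) x cols[3,4) = 8x1
Unfold 1 (reflect across v@3): 2 holes -> [(7, 2), (7, 3)]
Unfold 2 (reflect across v@2): 4 holes -> [(7, 0), (7, 1), (7, 2), (7, 3)]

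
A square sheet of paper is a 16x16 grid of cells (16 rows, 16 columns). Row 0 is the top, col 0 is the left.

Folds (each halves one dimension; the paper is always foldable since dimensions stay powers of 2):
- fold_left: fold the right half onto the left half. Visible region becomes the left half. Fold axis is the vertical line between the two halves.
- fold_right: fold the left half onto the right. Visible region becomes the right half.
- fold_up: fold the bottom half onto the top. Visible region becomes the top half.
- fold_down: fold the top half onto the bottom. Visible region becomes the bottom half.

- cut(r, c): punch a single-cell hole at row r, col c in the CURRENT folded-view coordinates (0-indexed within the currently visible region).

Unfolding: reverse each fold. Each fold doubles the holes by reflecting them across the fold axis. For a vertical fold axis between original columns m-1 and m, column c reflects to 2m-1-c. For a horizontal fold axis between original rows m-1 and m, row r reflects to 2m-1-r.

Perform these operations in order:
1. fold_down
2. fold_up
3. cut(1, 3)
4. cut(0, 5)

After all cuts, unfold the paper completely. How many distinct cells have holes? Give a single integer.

Op 1 fold_down: fold axis h@8; visible region now rows[8,16) x cols[0,16) = 8x16
Op 2 fold_up: fold axis h@12; visible region now rows[8,12) x cols[0,16) = 4x16
Op 3 cut(1, 3): punch at orig (9,3); cuts so far [(9, 3)]; region rows[8,12) x cols[0,16) = 4x16
Op 4 cut(0, 5): punch at orig (8,5); cuts so far [(8, 5), (9, 3)]; region rows[8,12) x cols[0,16) = 4x16
Unfold 1 (reflect across h@12): 4 holes -> [(8, 5), (9, 3), (14, 3), (15, 5)]
Unfold 2 (reflect across h@8): 8 holes -> [(0, 5), (1, 3), (6, 3), (7, 5), (8, 5), (9, 3), (14, 3), (15, 5)]

Answer: 8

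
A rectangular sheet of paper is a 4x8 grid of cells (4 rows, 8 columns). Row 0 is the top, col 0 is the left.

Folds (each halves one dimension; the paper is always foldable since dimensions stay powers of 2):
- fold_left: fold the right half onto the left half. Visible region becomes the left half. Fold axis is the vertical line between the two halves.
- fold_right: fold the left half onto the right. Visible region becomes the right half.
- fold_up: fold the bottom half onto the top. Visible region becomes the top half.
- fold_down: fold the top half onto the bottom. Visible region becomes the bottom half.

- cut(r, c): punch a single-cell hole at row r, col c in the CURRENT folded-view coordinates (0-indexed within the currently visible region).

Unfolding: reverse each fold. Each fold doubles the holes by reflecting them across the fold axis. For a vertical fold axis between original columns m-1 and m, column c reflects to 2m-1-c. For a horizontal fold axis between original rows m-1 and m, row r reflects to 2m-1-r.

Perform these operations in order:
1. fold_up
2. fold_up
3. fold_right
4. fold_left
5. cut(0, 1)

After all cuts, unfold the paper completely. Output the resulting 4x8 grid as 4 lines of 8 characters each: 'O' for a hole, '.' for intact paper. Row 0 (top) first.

Answer: .OO..OO.
.OO..OO.
.OO..OO.
.OO..OO.

Derivation:
Op 1 fold_up: fold axis h@2; visible region now rows[0,2) x cols[0,8) = 2x8
Op 2 fold_up: fold axis h@1; visible region now rows[0,1) x cols[0,8) = 1x8
Op 3 fold_right: fold axis v@4; visible region now rows[0,1) x cols[4,8) = 1x4
Op 4 fold_left: fold axis v@6; visible region now rows[0,1) x cols[4,6) = 1x2
Op 5 cut(0, 1): punch at orig (0,5); cuts so far [(0, 5)]; region rows[0,1) x cols[4,6) = 1x2
Unfold 1 (reflect across v@6): 2 holes -> [(0, 5), (0, 6)]
Unfold 2 (reflect across v@4): 4 holes -> [(0, 1), (0, 2), (0, 5), (0, 6)]
Unfold 3 (reflect across h@1): 8 holes -> [(0, 1), (0, 2), (0, 5), (0, 6), (1, 1), (1, 2), (1, 5), (1, 6)]
Unfold 4 (reflect across h@2): 16 holes -> [(0, 1), (0, 2), (0, 5), (0, 6), (1, 1), (1, 2), (1, 5), (1, 6), (2, 1), (2, 2), (2, 5), (2, 6), (3, 1), (3, 2), (3, 5), (3, 6)]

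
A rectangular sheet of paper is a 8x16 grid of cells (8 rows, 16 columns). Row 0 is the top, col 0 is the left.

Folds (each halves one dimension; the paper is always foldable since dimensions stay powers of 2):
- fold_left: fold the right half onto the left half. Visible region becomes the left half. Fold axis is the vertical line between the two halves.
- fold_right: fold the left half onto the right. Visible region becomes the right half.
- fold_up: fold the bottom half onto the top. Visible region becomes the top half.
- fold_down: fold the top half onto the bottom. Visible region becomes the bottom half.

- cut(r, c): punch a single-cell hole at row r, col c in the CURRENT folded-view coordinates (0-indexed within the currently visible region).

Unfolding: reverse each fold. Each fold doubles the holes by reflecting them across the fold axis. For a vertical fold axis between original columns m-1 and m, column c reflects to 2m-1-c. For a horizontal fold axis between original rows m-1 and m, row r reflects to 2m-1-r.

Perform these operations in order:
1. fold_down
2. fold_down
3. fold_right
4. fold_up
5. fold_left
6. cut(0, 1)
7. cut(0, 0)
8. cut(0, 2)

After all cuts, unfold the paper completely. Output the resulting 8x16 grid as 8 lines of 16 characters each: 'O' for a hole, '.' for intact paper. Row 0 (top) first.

Op 1 fold_down: fold axis h@4; visible region now rows[4,8) x cols[0,16) = 4x16
Op 2 fold_down: fold axis h@6; visible region now rows[6,8) x cols[0,16) = 2x16
Op 3 fold_right: fold axis v@8; visible region now rows[6,8) x cols[8,16) = 2x8
Op 4 fold_up: fold axis h@7; visible region now rows[6,7) x cols[8,16) = 1x8
Op 5 fold_left: fold axis v@12; visible region now rows[6,7) x cols[8,12) = 1x4
Op 6 cut(0, 1): punch at orig (6,9); cuts so far [(6, 9)]; region rows[6,7) x cols[8,12) = 1x4
Op 7 cut(0, 0): punch at orig (6,8); cuts so far [(6, 8), (6, 9)]; region rows[6,7) x cols[8,12) = 1x4
Op 8 cut(0, 2): punch at orig (6,10); cuts so far [(6, 8), (6, 9), (6, 10)]; region rows[6,7) x cols[8,12) = 1x4
Unfold 1 (reflect across v@12): 6 holes -> [(6, 8), (6, 9), (6, 10), (6, 13), (6, 14), (6, 15)]
Unfold 2 (reflect across h@7): 12 holes -> [(6, 8), (6, 9), (6, 10), (6, 13), (6, 14), (6, 15), (7, 8), (7, 9), (7, 10), (7, 13), (7, 14), (7, 15)]
Unfold 3 (reflect across v@8): 24 holes -> [(6, 0), (6, 1), (6, 2), (6, 5), (6, 6), (6, 7), (6, 8), (6, 9), (6, 10), (6, 13), (6, 14), (6, 15), (7, 0), (7, 1), (7, 2), (7, 5), (7, 6), (7, 7), (7, 8), (7, 9), (7, 10), (7, 13), (7, 14), (7, 15)]
Unfold 4 (reflect across h@6): 48 holes -> [(4, 0), (4, 1), (4, 2), (4, 5), (4, 6), (4, 7), (4, 8), (4, 9), (4, 10), (4, 13), (4, 14), (4, 15), (5, 0), (5, 1), (5, 2), (5, 5), (5, 6), (5, 7), (5, 8), (5, 9), (5, 10), (5, 13), (5, 14), (5, 15), (6, 0), (6, 1), (6, 2), (6, 5), (6, 6), (6, 7), (6, 8), (6, 9), (6, 10), (6, 13), (6, 14), (6, 15), (7, 0), (7, 1), (7, 2), (7, 5), (7, 6), (7, 7), (7, 8), (7, 9), (7, 10), (7, 13), (7, 14), (7, 15)]
Unfold 5 (reflect across h@4): 96 holes -> [(0, 0), (0, 1), (0, 2), (0, 5), (0, 6), (0, 7), (0, 8), (0, 9), (0, 10), (0, 13), (0, 14), (0, 15), (1, 0), (1, 1), (1, 2), (1, 5), (1, 6), (1, 7), (1, 8), (1, 9), (1, 10), (1, 13), (1, 14), (1, 15), (2, 0), (2, 1), (2, 2), (2, 5), (2, 6), (2, 7), (2, 8), (2, 9), (2, 10), (2, 13), (2, 14), (2, 15), (3, 0), (3, 1), (3, 2), (3, 5), (3, 6), (3, 7), (3, 8), (3, 9), (3, 10), (3, 13), (3, 14), (3, 15), (4, 0), (4, 1), (4, 2), (4, 5), (4, 6), (4, 7), (4, 8), (4, 9), (4, 10), (4, 13), (4, 14), (4, 15), (5, 0), (5, 1), (5, 2), (5, 5), (5, 6), (5, 7), (5, 8), (5, 9), (5, 10), (5, 13), (5, 14), (5, 15), (6, 0), (6, 1), (6, 2), (6, 5), (6, 6), (6, 7), (6, 8), (6, 9), (6, 10), (6, 13), (6, 14), (6, 15), (7, 0), (7, 1), (7, 2), (7, 5), (7, 6), (7, 7), (7, 8), (7, 9), (7, 10), (7, 13), (7, 14), (7, 15)]

Answer: OOO..OOOOOO..OOO
OOO..OOOOOO..OOO
OOO..OOOOOO..OOO
OOO..OOOOOO..OOO
OOO..OOOOOO..OOO
OOO..OOOOOO..OOO
OOO..OOOOOO..OOO
OOO..OOOOOO..OOO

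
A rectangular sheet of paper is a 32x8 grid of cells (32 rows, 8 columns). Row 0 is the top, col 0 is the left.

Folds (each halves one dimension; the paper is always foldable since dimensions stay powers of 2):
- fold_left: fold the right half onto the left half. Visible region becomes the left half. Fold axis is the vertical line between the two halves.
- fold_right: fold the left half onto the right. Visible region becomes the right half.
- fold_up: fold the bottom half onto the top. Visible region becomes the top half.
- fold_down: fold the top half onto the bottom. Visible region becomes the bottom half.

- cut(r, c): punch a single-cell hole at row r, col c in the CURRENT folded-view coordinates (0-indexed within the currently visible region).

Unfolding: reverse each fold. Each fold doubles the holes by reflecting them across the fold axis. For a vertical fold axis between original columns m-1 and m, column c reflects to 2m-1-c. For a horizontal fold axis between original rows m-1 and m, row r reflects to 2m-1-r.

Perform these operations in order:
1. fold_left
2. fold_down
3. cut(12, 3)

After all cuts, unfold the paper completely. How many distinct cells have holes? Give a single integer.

Op 1 fold_left: fold axis v@4; visible region now rows[0,32) x cols[0,4) = 32x4
Op 2 fold_down: fold axis h@16; visible region now rows[16,32) x cols[0,4) = 16x4
Op 3 cut(12, 3): punch at orig (28,3); cuts so far [(28, 3)]; region rows[16,32) x cols[0,4) = 16x4
Unfold 1 (reflect across h@16): 2 holes -> [(3, 3), (28, 3)]
Unfold 2 (reflect across v@4): 4 holes -> [(3, 3), (3, 4), (28, 3), (28, 4)]

Answer: 4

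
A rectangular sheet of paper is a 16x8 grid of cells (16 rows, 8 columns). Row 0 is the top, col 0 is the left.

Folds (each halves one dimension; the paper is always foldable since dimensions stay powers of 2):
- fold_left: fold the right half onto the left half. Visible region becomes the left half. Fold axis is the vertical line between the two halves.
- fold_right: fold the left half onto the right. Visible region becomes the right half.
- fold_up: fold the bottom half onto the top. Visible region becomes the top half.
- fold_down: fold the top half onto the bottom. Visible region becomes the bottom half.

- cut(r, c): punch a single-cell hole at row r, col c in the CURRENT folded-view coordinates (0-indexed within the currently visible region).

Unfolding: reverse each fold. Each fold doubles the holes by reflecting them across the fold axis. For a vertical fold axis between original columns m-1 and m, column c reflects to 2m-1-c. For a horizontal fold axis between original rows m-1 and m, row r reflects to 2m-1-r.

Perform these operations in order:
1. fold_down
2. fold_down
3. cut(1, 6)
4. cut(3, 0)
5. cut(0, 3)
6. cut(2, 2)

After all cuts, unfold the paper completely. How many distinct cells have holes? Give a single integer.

Answer: 16

Derivation:
Op 1 fold_down: fold axis h@8; visible region now rows[8,16) x cols[0,8) = 8x8
Op 2 fold_down: fold axis h@12; visible region now rows[12,16) x cols[0,8) = 4x8
Op 3 cut(1, 6): punch at orig (13,6); cuts so far [(13, 6)]; region rows[12,16) x cols[0,8) = 4x8
Op 4 cut(3, 0): punch at orig (15,0); cuts so far [(13, 6), (15, 0)]; region rows[12,16) x cols[0,8) = 4x8
Op 5 cut(0, 3): punch at orig (12,3); cuts so far [(12, 3), (13, 6), (15, 0)]; region rows[12,16) x cols[0,8) = 4x8
Op 6 cut(2, 2): punch at orig (14,2); cuts so far [(12, 3), (13, 6), (14, 2), (15, 0)]; region rows[12,16) x cols[0,8) = 4x8
Unfold 1 (reflect across h@12): 8 holes -> [(8, 0), (9, 2), (10, 6), (11, 3), (12, 3), (13, 6), (14, 2), (15, 0)]
Unfold 2 (reflect across h@8): 16 holes -> [(0, 0), (1, 2), (2, 6), (3, 3), (4, 3), (5, 6), (6, 2), (7, 0), (8, 0), (9, 2), (10, 6), (11, 3), (12, 3), (13, 6), (14, 2), (15, 0)]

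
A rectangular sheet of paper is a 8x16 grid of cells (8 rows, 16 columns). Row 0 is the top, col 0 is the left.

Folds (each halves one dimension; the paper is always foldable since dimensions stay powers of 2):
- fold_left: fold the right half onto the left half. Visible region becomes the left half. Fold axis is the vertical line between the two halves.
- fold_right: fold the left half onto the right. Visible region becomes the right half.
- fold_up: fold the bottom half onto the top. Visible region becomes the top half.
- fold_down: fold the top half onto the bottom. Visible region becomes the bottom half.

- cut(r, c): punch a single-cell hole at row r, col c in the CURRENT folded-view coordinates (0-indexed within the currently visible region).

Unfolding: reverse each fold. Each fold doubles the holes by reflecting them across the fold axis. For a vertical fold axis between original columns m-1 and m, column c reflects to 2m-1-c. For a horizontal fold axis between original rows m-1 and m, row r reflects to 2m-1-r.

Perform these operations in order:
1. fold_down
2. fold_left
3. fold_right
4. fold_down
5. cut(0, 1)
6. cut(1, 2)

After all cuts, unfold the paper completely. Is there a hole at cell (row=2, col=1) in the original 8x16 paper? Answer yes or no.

Op 1 fold_down: fold axis h@4; visible region now rows[4,8) x cols[0,16) = 4x16
Op 2 fold_left: fold axis v@8; visible region now rows[4,8) x cols[0,8) = 4x8
Op 3 fold_right: fold axis v@4; visible region now rows[4,8) x cols[4,8) = 4x4
Op 4 fold_down: fold axis h@6; visible region now rows[6,8) x cols[4,8) = 2x4
Op 5 cut(0, 1): punch at orig (6,5); cuts so far [(6, 5)]; region rows[6,8) x cols[4,8) = 2x4
Op 6 cut(1, 2): punch at orig (7,6); cuts so far [(6, 5), (7, 6)]; region rows[6,8) x cols[4,8) = 2x4
Unfold 1 (reflect across h@6): 4 holes -> [(4, 6), (5, 5), (6, 5), (7, 6)]
Unfold 2 (reflect across v@4): 8 holes -> [(4, 1), (4, 6), (5, 2), (5, 5), (6, 2), (6, 5), (7, 1), (7, 6)]
Unfold 3 (reflect across v@8): 16 holes -> [(4, 1), (4, 6), (4, 9), (4, 14), (5, 2), (5, 5), (5, 10), (5, 13), (6, 2), (6, 5), (6, 10), (6, 13), (7, 1), (7, 6), (7, 9), (7, 14)]
Unfold 4 (reflect across h@4): 32 holes -> [(0, 1), (0, 6), (0, 9), (0, 14), (1, 2), (1, 5), (1, 10), (1, 13), (2, 2), (2, 5), (2, 10), (2, 13), (3, 1), (3, 6), (3, 9), (3, 14), (4, 1), (4, 6), (4, 9), (4, 14), (5, 2), (5, 5), (5, 10), (5, 13), (6, 2), (6, 5), (6, 10), (6, 13), (7, 1), (7, 6), (7, 9), (7, 14)]
Holes: [(0, 1), (0, 6), (0, 9), (0, 14), (1, 2), (1, 5), (1, 10), (1, 13), (2, 2), (2, 5), (2, 10), (2, 13), (3, 1), (3, 6), (3, 9), (3, 14), (4, 1), (4, 6), (4, 9), (4, 14), (5, 2), (5, 5), (5, 10), (5, 13), (6, 2), (6, 5), (6, 10), (6, 13), (7, 1), (7, 6), (7, 9), (7, 14)]

Answer: no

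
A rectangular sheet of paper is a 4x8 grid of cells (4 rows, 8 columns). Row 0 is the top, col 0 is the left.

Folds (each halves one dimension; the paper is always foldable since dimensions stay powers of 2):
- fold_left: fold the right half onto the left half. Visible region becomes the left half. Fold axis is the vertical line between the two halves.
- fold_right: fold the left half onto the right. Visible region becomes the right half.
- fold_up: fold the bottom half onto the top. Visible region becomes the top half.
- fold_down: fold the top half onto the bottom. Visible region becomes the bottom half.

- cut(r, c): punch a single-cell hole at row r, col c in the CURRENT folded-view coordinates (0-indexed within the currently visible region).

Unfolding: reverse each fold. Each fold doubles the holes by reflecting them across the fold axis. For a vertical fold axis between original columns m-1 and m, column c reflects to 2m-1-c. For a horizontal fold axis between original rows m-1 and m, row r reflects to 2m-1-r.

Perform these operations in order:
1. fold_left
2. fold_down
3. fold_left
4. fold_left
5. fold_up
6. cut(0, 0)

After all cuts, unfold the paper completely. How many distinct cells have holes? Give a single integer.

Op 1 fold_left: fold axis v@4; visible region now rows[0,4) x cols[0,4) = 4x4
Op 2 fold_down: fold axis h@2; visible region now rows[2,4) x cols[0,4) = 2x4
Op 3 fold_left: fold axis v@2; visible region now rows[2,4) x cols[0,2) = 2x2
Op 4 fold_left: fold axis v@1; visible region now rows[2,4) x cols[0,1) = 2x1
Op 5 fold_up: fold axis h@3; visible region now rows[2,3) x cols[0,1) = 1x1
Op 6 cut(0, 0): punch at orig (2,0); cuts so far [(2, 0)]; region rows[2,3) x cols[0,1) = 1x1
Unfold 1 (reflect across h@3): 2 holes -> [(2, 0), (3, 0)]
Unfold 2 (reflect across v@1): 4 holes -> [(2, 0), (2, 1), (3, 0), (3, 1)]
Unfold 3 (reflect across v@2): 8 holes -> [(2, 0), (2, 1), (2, 2), (2, 3), (3, 0), (3, 1), (3, 2), (3, 3)]
Unfold 4 (reflect across h@2): 16 holes -> [(0, 0), (0, 1), (0, 2), (0, 3), (1, 0), (1, 1), (1, 2), (1, 3), (2, 0), (2, 1), (2, 2), (2, 3), (3, 0), (3, 1), (3, 2), (3, 3)]
Unfold 5 (reflect across v@4): 32 holes -> [(0, 0), (0, 1), (0, 2), (0, 3), (0, 4), (0, 5), (0, 6), (0, 7), (1, 0), (1, 1), (1, 2), (1, 3), (1, 4), (1, 5), (1, 6), (1, 7), (2, 0), (2, 1), (2, 2), (2, 3), (2, 4), (2, 5), (2, 6), (2, 7), (3, 0), (3, 1), (3, 2), (3, 3), (3, 4), (3, 5), (3, 6), (3, 7)]

Answer: 32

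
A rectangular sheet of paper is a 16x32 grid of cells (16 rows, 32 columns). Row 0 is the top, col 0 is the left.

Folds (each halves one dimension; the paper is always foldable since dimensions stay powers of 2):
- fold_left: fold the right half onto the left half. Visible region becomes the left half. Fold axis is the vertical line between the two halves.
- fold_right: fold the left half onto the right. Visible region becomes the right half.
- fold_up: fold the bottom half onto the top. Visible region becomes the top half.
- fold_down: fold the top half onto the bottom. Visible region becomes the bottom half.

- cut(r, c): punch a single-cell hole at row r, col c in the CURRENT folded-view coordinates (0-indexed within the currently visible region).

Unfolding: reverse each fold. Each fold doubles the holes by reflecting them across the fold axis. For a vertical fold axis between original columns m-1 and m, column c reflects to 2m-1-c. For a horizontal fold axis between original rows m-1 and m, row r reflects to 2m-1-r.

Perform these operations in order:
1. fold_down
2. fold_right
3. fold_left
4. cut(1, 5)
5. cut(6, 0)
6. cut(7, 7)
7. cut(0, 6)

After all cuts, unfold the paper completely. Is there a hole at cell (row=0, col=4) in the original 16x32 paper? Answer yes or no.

Op 1 fold_down: fold axis h@8; visible region now rows[8,16) x cols[0,32) = 8x32
Op 2 fold_right: fold axis v@16; visible region now rows[8,16) x cols[16,32) = 8x16
Op 3 fold_left: fold axis v@24; visible region now rows[8,16) x cols[16,24) = 8x8
Op 4 cut(1, 5): punch at orig (9,21); cuts so far [(9, 21)]; region rows[8,16) x cols[16,24) = 8x8
Op 5 cut(6, 0): punch at orig (14,16); cuts so far [(9, 21), (14, 16)]; region rows[8,16) x cols[16,24) = 8x8
Op 6 cut(7, 7): punch at orig (15,23); cuts so far [(9, 21), (14, 16), (15, 23)]; region rows[8,16) x cols[16,24) = 8x8
Op 7 cut(0, 6): punch at orig (8,22); cuts so far [(8, 22), (9, 21), (14, 16), (15, 23)]; region rows[8,16) x cols[16,24) = 8x8
Unfold 1 (reflect across v@24): 8 holes -> [(8, 22), (8, 25), (9, 21), (9, 26), (14, 16), (14, 31), (15, 23), (15, 24)]
Unfold 2 (reflect across v@16): 16 holes -> [(8, 6), (8, 9), (8, 22), (8, 25), (9, 5), (9, 10), (9, 21), (9, 26), (14, 0), (14, 15), (14, 16), (14, 31), (15, 7), (15, 8), (15, 23), (15, 24)]
Unfold 3 (reflect across h@8): 32 holes -> [(0, 7), (0, 8), (0, 23), (0, 24), (1, 0), (1, 15), (1, 16), (1, 31), (6, 5), (6, 10), (6, 21), (6, 26), (7, 6), (7, 9), (7, 22), (7, 25), (8, 6), (8, 9), (8, 22), (8, 25), (9, 5), (9, 10), (9, 21), (9, 26), (14, 0), (14, 15), (14, 16), (14, 31), (15, 7), (15, 8), (15, 23), (15, 24)]
Holes: [(0, 7), (0, 8), (0, 23), (0, 24), (1, 0), (1, 15), (1, 16), (1, 31), (6, 5), (6, 10), (6, 21), (6, 26), (7, 6), (7, 9), (7, 22), (7, 25), (8, 6), (8, 9), (8, 22), (8, 25), (9, 5), (9, 10), (9, 21), (9, 26), (14, 0), (14, 15), (14, 16), (14, 31), (15, 7), (15, 8), (15, 23), (15, 24)]

Answer: no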